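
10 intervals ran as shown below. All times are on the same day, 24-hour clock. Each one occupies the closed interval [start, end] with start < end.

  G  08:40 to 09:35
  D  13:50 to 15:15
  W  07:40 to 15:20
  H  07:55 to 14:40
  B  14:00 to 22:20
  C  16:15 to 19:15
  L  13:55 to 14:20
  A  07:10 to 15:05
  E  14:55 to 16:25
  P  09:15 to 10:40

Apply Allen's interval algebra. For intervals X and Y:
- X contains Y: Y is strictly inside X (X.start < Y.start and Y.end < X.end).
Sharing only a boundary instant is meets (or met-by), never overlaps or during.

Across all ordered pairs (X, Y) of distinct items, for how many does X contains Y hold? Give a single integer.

Checking all 90 ordered pairs for relation 'contains'; matching pairs in alphabetical order:
(A, G): A contains G ✓
(A, H): A contains H ✓
(A, L): A contains L ✓
(A, P): A contains P ✓
(B, C): B contains C ✓
(B, E): B contains E ✓
(D, L): D contains L ✓
(H, G): H contains G ✓
(H, L): H contains L ✓
(H, P): H contains P ✓
(W, D): W contains D ✓
(W, G): W contains G ✓
(W, H): W contains H ✓
(W, L): W contains L ✓
(W, P): W contains P ✓
Count: 15.

15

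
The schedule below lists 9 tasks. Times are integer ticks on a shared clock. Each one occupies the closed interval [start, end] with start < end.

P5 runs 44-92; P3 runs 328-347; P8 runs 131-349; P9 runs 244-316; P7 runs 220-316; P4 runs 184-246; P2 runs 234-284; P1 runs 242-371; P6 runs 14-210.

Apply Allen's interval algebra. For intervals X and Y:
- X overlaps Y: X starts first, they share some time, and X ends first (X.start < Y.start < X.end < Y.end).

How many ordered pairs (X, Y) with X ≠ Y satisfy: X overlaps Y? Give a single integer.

10

Checking all 72 ordered pairs for relation 'overlaps'; matching pairs in alphabetical order:
(P2, P1): P2 overlaps P1 ✓
(P2, P9): P2 overlaps P9 ✓
(P4, P1): P4 overlaps P1 ✓
(P4, P2): P4 overlaps P2 ✓
(P4, P7): P4 overlaps P7 ✓
(P4, P9): P4 overlaps P9 ✓
(P6, P4): P6 overlaps P4 ✓
(P6, P8): P6 overlaps P8 ✓
(P7, P1): P7 overlaps P1 ✓
(P8, P1): P8 overlaps P1 ✓
Count: 10.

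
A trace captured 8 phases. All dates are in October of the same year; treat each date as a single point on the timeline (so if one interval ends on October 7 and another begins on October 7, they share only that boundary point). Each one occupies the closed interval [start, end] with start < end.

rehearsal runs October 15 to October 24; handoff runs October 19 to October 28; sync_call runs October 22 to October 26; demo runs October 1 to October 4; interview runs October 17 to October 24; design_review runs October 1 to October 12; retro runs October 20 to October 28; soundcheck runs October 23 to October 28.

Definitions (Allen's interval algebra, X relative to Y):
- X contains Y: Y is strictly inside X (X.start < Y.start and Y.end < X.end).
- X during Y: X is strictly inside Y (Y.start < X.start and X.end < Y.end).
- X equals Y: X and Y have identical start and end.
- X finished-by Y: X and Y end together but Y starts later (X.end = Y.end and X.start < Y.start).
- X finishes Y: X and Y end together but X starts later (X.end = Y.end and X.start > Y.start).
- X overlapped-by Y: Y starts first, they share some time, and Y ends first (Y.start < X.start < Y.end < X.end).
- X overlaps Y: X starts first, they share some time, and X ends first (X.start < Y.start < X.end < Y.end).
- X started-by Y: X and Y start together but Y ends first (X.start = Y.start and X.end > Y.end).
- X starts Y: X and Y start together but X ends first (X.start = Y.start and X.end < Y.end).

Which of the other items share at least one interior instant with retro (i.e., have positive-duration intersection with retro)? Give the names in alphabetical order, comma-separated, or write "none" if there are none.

handoff, interview, rehearsal, soundcheck, sync_call

Target retro = [October 20, October 28].
demo [October 1, October 4] → before → no.
design_review [October 1, October 12] → before → no.
handoff [October 19, October 28] → finished-by → yes.
interview [October 17, October 24] → overlaps → yes.
rehearsal [October 15, October 24] → overlaps → yes.
soundcheck [October 23, October 28] → finishes → yes.
sync_call [October 22, October 26] → during → yes.
Result: handoff, interview, rehearsal, soundcheck, sync_call.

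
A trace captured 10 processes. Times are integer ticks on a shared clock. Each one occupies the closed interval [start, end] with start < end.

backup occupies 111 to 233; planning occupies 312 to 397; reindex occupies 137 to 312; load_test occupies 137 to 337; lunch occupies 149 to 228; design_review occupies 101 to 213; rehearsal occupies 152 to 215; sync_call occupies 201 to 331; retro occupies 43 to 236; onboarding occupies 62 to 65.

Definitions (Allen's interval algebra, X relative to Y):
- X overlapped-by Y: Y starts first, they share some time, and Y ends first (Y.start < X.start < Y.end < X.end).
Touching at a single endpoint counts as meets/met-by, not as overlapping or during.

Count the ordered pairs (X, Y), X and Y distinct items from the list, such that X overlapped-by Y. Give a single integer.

17

Checking all 90 ordered pairs for relation 'overlapped-by'; matching pairs in alphabetical order:
(backup, design_review): backup overlapped-by design_review ✓
(load_test, backup): load_test overlapped-by backup ✓
(load_test, design_review): load_test overlapped-by design_review ✓
(load_test, retro): load_test overlapped-by retro ✓
(lunch, design_review): lunch overlapped-by design_review ✓
(planning, load_test): planning overlapped-by load_test ✓
(planning, sync_call): planning overlapped-by sync_call ✓
(rehearsal, design_review): rehearsal overlapped-by design_review ✓
(reindex, backup): reindex overlapped-by backup ✓
(reindex, design_review): reindex overlapped-by design_review ✓
(reindex, retro): reindex overlapped-by retro ✓
(sync_call, backup): sync_call overlapped-by backup ✓
(sync_call, design_review): sync_call overlapped-by design_review ✓
(sync_call, lunch): sync_call overlapped-by lunch ✓
(sync_call, rehearsal): sync_call overlapped-by rehearsal ✓
(sync_call, reindex): sync_call overlapped-by reindex ✓
(sync_call, retro): sync_call overlapped-by retro ✓
Count: 17.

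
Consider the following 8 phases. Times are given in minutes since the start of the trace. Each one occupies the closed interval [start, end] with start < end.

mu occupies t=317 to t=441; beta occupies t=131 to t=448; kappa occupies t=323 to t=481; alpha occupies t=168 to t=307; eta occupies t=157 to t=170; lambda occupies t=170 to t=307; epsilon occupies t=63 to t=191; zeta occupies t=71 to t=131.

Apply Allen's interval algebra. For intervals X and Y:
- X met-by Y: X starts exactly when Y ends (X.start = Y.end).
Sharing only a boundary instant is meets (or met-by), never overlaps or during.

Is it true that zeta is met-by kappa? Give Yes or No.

No

zeta = [t=71, t=131], kappa = [t=323, t=481].
Actual relation of zeta to kappa: before.
Asked whether 'met-by' holds → No.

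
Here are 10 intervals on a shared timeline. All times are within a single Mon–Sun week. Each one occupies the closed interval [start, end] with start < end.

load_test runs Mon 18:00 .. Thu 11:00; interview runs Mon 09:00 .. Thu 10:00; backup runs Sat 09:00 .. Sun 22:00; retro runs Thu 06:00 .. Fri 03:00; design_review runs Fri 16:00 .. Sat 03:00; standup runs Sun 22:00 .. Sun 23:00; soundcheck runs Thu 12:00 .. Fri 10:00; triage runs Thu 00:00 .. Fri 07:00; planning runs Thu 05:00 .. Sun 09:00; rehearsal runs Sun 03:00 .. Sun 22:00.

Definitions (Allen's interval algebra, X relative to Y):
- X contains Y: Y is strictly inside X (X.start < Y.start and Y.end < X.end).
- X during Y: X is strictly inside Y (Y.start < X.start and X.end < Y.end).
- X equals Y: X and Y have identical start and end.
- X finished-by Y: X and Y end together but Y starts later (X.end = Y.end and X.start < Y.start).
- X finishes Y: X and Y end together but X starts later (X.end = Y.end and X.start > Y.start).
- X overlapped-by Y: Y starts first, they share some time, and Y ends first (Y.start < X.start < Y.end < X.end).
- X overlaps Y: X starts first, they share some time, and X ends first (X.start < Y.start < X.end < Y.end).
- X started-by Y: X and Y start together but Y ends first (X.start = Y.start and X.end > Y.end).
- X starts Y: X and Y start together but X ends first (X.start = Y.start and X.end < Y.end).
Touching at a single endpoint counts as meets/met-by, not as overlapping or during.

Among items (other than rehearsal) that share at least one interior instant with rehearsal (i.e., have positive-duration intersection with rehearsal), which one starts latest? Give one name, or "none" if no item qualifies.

backup

Target rehearsal = [Sun 03:00, Sun 22:00].
backup [Sat 09:00, Sun 22:00] → finished-by → candidate.
design_review [Fri 16:00, Sat 03:00] → before → excluded.
interview [Mon 09:00, Thu 10:00] → before → excluded.
load_test [Mon 18:00, Thu 11:00] → before → excluded.
planning [Thu 05:00, Sun 09:00] → overlaps → candidate.
retro [Thu 06:00, Fri 03:00] → before → excluded.
soundcheck [Thu 12:00, Fri 10:00] → before → excluded.
standup [Sun 22:00, Sun 23:00] → met-by → excluded.
triage [Thu 00:00, Fri 07:00] → before → excluded.
Among candidates, latest start is Sat 09:00 → backup.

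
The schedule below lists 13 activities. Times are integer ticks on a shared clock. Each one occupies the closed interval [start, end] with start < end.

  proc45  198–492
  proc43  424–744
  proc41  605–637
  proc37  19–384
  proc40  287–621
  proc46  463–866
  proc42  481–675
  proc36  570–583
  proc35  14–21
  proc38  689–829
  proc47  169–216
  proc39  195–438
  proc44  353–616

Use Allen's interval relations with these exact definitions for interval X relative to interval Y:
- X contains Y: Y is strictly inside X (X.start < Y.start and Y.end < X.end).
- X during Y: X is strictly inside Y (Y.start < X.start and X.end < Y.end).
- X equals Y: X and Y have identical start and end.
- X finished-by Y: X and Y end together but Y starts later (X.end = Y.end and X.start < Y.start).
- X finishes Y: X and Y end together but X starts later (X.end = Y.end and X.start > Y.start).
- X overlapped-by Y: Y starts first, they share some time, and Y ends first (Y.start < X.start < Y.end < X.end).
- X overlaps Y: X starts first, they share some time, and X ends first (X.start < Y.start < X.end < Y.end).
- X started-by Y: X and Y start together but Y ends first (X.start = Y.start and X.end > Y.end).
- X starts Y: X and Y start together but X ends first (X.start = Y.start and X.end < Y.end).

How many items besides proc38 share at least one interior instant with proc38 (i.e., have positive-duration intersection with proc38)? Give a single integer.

Target proc38 = [689, 829].
proc35 [14, 21] → before → no.
proc36 [570, 583] → before → no.
proc37 [19, 384] → before → no.
proc39 [195, 438] → before → no.
proc40 [287, 621] → before → no.
proc41 [605, 637] → before → no.
proc42 [481, 675] → before → no.
proc43 [424, 744] → overlaps → counts.
proc44 [353, 616] → before → no.
proc45 [198, 492] → before → no.
proc46 [463, 866] → contains → counts.
proc47 [169, 216] → before → no.
Total: 2.

2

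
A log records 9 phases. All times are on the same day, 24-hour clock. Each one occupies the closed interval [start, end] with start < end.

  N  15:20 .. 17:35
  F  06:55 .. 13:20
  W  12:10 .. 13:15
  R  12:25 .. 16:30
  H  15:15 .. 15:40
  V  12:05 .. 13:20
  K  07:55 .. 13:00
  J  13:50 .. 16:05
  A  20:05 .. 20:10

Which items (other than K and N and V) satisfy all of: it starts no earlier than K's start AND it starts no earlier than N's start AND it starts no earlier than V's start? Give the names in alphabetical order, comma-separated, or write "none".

A

Conditions: its start is no earlier than K's start (X.start >= 07:55) AND its start is no earlier than N's start (X.start >= 15:20) AND its start is no earlier than V's start (X.start >= 12:05).
A: start 20:05 >= 07:55? ✓; start 20:05 >= 15:20? ✓; start 20:05 >= 12:05? ✓ → yes.
F: start 06:55 >= 07:55? ✗; start 06:55 >= 15:20? ✗; start 06:55 >= 12:05? ✗ → no.
H: start 15:15 >= 07:55? ✓; start 15:15 >= 15:20? ✗; start 15:15 >= 12:05? ✓ → no.
J: start 13:50 >= 07:55? ✓; start 13:50 >= 15:20? ✗; start 13:50 >= 12:05? ✓ → no.
R: start 12:25 >= 07:55? ✓; start 12:25 >= 15:20? ✗; start 12:25 >= 12:05? ✓ → no.
W: start 12:10 >= 07:55? ✓; start 12:10 >= 15:20? ✗; start 12:10 >= 12:05? ✓ → no.
Result: A.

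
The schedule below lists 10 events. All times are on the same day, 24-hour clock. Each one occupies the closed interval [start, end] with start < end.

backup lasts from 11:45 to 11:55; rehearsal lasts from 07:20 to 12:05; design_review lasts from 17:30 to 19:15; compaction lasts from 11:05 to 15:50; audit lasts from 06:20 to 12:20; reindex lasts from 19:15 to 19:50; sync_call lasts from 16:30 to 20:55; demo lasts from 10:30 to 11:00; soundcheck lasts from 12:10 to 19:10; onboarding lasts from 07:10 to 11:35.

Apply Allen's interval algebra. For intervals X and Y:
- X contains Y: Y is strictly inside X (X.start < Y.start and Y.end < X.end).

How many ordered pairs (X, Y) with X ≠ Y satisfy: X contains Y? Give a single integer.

10

Checking all 90 ordered pairs for relation 'contains'; matching pairs in alphabetical order:
(audit, backup): audit contains backup ✓
(audit, demo): audit contains demo ✓
(audit, onboarding): audit contains onboarding ✓
(audit, rehearsal): audit contains rehearsal ✓
(compaction, backup): compaction contains backup ✓
(onboarding, demo): onboarding contains demo ✓
(rehearsal, backup): rehearsal contains backup ✓
(rehearsal, demo): rehearsal contains demo ✓
(sync_call, design_review): sync_call contains design_review ✓
(sync_call, reindex): sync_call contains reindex ✓
Count: 10.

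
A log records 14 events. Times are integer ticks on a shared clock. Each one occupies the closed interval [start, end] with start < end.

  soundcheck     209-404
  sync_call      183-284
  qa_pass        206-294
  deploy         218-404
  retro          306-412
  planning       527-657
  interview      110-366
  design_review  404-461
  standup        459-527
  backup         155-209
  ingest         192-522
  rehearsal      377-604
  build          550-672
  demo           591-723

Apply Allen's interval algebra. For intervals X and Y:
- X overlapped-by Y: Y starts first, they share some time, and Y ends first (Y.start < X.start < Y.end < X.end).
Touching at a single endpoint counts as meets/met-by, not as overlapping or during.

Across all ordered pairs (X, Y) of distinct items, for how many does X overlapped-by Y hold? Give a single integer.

Checking all 182 ordered pairs for relation 'overlapped-by'; matching pairs in alphabetical order:
(build, planning): build overlapped-by planning ✓
(build, rehearsal): build overlapped-by rehearsal ✓
(demo, build): demo overlapped-by build ✓
(demo, planning): demo overlapped-by planning ✓
(demo, rehearsal): demo overlapped-by rehearsal ✓
(deploy, interview): deploy overlapped-by interview ✓
(deploy, qa_pass): deploy overlapped-by qa_pass ✓
(deploy, sync_call): deploy overlapped-by sync_call ✓
(design_review, retro): design_review overlapped-by retro ✓
(ingest, backup): ingest overlapped-by backup ✓
(ingest, interview): ingest overlapped-by interview ✓
(ingest, sync_call): ingest overlapped-by sync_call ✓
(planning, rehearsal): planning overlapped-by rehearsal ✓
(qa_pass, backup): qa_pass overlapped-by backup ✓
(qa_pass, sync_call): qa_pass overlapped-by sync_call ✓
(rehearsal, deploy): rehearsal overlapped-by deploy ✓
(rehearsal, ingest): rehearsal overlapped-by ingest ✓
(rehearsal, retro): rehearsal overlapped-by retro ✓
(rehearsal, soundcheck): rehearsal overlapped-by soundcheck ✓
(retro, deploy): retro overlapped-by deploy ✓
(retro, interview): retro overlapped-by interview ✓
(retro, soundcheck): retro overlapped-by soundcheck ✓
(soundcheck, interview): soundcheck overlapped-by interview ✓
(soundcheck, qa_pass): soundcheck overlapped-by qa_pass ✓
... plus 4 further pairs not listed.
Count: 28.

28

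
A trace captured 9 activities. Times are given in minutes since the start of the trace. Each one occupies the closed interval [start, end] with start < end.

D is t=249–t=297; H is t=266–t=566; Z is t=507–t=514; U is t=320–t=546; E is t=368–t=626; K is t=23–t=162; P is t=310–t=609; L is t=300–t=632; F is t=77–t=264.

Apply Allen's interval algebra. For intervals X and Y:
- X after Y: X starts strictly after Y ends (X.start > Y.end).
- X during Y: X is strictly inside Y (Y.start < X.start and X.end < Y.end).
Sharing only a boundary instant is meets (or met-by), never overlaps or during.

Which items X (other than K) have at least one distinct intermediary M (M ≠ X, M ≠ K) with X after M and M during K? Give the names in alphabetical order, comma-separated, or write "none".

Target K = [t=23, t=162].
Intermediaries M with M during K: none.
Union: none.

none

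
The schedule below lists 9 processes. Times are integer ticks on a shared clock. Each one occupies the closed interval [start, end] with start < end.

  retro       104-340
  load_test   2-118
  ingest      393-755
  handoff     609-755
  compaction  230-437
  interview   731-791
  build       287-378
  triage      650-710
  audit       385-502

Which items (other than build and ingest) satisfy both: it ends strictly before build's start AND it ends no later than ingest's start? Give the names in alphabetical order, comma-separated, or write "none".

load_test

Conditions: its end is strictly before build's start (X.end < 287) AND its end is no later than ingest's start (X.end <= 393).
audit: end 502 < 287? ✗; end 502 <= 393? ✗ → no.
compaction: end 437 < 287? ✗; end 437 <= 393? ✗ → no.
handoff: end 755 < 287? ✗; end 755 <= 393? ✗ → no.
interview: end 791 < 287? ✗; end 791 <= 393? ✗ → no.
load_test: end 118 < 287? ✓; end 118 <= 393? ✓ → yes.
retro: end 340 < 287? ✗; end 340 <= 393? ✓ → no.
triage: end 710 < 287? ✗; end 710 <= 393? ✗ → no.
Result: load_test.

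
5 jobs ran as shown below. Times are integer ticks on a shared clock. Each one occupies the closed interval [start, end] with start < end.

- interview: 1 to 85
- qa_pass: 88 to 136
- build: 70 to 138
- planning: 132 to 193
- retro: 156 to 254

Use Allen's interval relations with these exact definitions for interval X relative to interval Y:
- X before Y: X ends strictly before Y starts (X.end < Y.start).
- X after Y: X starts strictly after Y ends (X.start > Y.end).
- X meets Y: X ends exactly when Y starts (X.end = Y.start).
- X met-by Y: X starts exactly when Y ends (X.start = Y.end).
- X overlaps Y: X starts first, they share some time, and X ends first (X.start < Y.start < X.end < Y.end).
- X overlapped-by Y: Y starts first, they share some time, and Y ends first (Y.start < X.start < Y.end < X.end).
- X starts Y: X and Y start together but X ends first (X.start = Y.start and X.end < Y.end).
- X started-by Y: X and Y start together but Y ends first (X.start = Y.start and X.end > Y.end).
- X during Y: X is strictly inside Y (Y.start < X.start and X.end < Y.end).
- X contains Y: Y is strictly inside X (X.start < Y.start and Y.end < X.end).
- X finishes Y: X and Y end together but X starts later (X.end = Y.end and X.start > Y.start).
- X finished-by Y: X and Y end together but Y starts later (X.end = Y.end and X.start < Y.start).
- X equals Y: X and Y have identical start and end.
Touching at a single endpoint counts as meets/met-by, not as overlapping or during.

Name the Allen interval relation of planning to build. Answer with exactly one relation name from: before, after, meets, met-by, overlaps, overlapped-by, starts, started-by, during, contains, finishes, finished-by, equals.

overlapped-by

planning = [132, 193]; build = [70, 138].
Compare endpoints: planning.start > build.start, planning.start < build.end, planning.end > build.start, planning.end > build.end.
That pattern is 'overlapped-by'.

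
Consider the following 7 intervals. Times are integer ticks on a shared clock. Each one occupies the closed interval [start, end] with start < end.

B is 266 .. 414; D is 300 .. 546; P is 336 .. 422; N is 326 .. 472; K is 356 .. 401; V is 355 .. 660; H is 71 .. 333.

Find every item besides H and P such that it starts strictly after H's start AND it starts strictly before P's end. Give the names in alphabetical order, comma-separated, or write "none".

Conditions: its start is strictly after H's start (X.start > 71) AND its start is strictly before P's end (X.start < 422).
B: start 266 > 71? ✓; start 266 < 422? ✓ → yes.
D: start 300 > 71? ✓; start 300 < 422? ✓ → yes.
K: start 356 > 71? ✓; start 356 < 422? ✓ → yes.
N: start 326 > 71? ✓; start 326 < 422? ✓ → yes.
V: start 355 > 71? ✓; start 355 < 422? ✓ → yes.
Result: B, D, K, N, V.

B, D, K, N, V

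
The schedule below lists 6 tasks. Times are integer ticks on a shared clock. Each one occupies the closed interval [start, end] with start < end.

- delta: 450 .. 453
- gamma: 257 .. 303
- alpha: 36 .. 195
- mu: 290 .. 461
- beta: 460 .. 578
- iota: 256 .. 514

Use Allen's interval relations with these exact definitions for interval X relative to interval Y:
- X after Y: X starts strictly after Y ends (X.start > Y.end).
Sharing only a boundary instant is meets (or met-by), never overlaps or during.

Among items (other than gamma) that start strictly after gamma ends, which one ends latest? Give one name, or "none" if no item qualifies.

beta

Target gamma = [257, 303].
alpha [36, 195] → before → excluded.
beta [460, 578] → after → candidate.
delta [450, 453] → after → candidate.
iota [256, 514] → contains → excluded.
mu [290, 461] → overlapped-by → excluded.
Among candidates, latest end is 578 → beta.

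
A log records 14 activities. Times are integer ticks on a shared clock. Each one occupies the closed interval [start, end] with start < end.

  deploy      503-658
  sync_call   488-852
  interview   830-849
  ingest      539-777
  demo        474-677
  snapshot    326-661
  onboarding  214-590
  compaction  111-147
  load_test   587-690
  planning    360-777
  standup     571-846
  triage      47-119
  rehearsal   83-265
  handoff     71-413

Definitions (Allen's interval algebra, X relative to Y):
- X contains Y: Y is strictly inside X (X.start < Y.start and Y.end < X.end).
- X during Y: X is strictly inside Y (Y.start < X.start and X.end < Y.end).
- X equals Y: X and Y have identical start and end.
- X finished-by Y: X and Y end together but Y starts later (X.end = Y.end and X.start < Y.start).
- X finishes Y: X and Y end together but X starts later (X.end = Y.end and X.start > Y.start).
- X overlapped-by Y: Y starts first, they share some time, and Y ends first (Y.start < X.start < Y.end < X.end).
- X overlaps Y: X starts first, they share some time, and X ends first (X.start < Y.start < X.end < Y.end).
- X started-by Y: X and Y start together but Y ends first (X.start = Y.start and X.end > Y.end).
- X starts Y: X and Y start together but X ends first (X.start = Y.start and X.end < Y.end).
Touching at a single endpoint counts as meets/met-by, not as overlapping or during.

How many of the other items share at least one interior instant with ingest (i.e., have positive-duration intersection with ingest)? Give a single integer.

Target ingest = [539, 777].
compaction [111, 147] → before → no.
demo [474, 677] → overlaps → counts.
deploy [503, 658] → overlaps → counts.
handoff [71, 413] → before → no.
interview [830, 849] → after → no.
load_test [587, 690] → during → counts.
onboarding [214, 590] → overlaps → counts.
planning [360, 777] → finished-by → counts.
rehearsal [83, 265] → before → no.
snapshot [326, 661] → overlaps → counts.
standup [571, 846] → overlapped-by → counts.
sync_call [488, 852] → contains → counts.
triage [47, 119] → before → no.
Total: 8.

8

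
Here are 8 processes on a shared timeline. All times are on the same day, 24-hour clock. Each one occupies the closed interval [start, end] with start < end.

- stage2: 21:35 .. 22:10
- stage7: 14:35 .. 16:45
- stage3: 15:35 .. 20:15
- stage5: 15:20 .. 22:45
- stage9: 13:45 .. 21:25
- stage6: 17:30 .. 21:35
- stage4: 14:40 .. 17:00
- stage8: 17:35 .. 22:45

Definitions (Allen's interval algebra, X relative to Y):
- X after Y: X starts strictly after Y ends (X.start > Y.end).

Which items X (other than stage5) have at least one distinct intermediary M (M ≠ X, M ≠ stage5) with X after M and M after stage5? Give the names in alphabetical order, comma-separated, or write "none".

Target stage5 = [15:20, 22:45].
Intermediaries M with M after stage5: none.
Union: none.

none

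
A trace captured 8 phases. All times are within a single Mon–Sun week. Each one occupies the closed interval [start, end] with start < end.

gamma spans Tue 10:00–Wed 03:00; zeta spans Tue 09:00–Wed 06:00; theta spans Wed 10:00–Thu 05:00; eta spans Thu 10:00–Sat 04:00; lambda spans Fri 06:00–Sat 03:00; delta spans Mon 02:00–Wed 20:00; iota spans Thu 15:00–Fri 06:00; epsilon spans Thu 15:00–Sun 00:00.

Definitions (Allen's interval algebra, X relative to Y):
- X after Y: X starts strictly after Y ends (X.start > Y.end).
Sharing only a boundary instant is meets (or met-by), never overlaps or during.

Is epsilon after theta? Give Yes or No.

Yes

epsilon = [Thu 15:00, Sun 00:00], theta = [Wed 10:00, Thu 05:00].
Actual relation of epsilon to theta: after.
Asked whether 'after' holds → Yes.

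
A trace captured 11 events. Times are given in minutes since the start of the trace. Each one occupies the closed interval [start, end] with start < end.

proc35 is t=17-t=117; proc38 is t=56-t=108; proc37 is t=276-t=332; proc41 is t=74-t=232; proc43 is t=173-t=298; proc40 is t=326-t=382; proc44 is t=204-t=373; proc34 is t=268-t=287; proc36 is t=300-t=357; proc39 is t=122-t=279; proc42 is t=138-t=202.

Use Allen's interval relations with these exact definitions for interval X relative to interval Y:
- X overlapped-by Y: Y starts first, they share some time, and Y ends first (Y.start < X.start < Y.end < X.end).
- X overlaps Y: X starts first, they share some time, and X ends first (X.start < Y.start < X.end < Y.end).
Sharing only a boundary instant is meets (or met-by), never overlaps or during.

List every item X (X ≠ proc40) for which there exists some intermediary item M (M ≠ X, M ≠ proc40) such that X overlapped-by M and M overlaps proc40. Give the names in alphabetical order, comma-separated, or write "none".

proc36

Target proc40 = [t=326, t=382].
Intermediaries M with M overlaps proc40: proc36, proc37, proc44.
Via proc36 — items with X overlapped-by proc36: none.
Via proc37 — items with X overlapped-by proc37: proc36.
Via proc44 — items with X overlapped-by proc44: none.
Union: proc36.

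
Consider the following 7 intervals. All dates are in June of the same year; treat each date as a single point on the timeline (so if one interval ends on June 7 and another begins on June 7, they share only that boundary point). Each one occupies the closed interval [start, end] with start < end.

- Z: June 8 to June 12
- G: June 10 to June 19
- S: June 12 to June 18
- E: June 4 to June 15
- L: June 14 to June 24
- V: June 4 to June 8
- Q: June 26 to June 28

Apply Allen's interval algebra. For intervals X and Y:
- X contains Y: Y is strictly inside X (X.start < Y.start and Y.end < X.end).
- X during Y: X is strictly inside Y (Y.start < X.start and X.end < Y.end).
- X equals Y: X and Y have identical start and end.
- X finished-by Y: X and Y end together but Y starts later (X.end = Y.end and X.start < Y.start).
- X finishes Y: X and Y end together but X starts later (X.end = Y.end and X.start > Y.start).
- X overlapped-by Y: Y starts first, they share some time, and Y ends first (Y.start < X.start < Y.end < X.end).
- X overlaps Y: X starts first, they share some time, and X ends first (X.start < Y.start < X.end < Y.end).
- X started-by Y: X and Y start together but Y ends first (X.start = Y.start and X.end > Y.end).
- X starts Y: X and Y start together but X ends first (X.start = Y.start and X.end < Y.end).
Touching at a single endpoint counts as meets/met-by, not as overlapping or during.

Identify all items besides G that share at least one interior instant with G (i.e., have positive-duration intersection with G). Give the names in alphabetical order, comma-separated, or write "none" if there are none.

Target G = [June 10, June 19].
E [June 4, June 15] → overlaps → yes.
L [June 14, June 24] → overlapped-by → yes.
Q [June 26, June 28] → after → no.
S [June 12, June 18] → during → yes.
V [June 4, June 8] → before → no.
Z [June 8, June 12] → overlaps → yes.
Result: E, L, S, Z.

E, L, S, Z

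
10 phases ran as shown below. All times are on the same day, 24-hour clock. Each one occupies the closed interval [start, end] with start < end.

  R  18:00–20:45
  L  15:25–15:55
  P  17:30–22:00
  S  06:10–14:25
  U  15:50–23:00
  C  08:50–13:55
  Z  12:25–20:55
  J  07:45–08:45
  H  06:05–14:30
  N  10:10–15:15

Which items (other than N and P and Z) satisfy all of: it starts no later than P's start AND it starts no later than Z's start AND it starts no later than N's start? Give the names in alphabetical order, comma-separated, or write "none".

Conditions: its start is no later than P's start (X.start <= 17:30) AND its start is no later than Z's start (X.start <= 12:25) AND its start is no later than N's start (X.start <= 10:10).
C: start 08:50 <= 17:30? ✓; start 08:50 <= 12:25? ✓; start 08:50 <= 10:10? ✓ → yes.
H: start 06:05 <= 17:30? ✓; start 06:05 <= 12:25? ✓; start 06:05 <= 10:10? ✓ → yes.
J: start 07:45 <= 17:30? ✓; start 07:45 <= 12:25? ✓; start 07:45 <= 10:10? ✓ → yes.
L: start 15:25 <= 17:30? ✓; start 15:25 <= 12:25? ✗; start 15:25 <= 10:10? ✗ → no.
R: start 18:00 <= 17:30? ✗; start 18:00 <= 12:25? ✗; start 18:00 <= 10:10? ✗ → no.
S: start 06:10 <= 17:30? ✓; start 06:10 <= 12:25? ✓; start 06:10 <= 10:10? ✓ → yes.
U: start 15:50 <= 17:30? ✓; start 15:50 <= 12:25? ✗; start 15:50 <= 10:10? ✗ → no.
Result: C, H, J, S.

C, H, J, S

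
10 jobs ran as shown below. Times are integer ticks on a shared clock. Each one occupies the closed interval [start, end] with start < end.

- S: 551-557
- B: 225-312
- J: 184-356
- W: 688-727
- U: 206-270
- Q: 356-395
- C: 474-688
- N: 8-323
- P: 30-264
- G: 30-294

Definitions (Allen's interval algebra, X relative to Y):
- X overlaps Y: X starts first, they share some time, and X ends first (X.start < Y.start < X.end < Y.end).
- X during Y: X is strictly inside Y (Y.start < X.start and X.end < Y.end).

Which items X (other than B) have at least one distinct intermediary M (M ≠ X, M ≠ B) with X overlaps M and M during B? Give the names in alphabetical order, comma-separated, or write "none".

none

Target B = [225, 312].
Intermediaries M with M during B: none.
Union: none.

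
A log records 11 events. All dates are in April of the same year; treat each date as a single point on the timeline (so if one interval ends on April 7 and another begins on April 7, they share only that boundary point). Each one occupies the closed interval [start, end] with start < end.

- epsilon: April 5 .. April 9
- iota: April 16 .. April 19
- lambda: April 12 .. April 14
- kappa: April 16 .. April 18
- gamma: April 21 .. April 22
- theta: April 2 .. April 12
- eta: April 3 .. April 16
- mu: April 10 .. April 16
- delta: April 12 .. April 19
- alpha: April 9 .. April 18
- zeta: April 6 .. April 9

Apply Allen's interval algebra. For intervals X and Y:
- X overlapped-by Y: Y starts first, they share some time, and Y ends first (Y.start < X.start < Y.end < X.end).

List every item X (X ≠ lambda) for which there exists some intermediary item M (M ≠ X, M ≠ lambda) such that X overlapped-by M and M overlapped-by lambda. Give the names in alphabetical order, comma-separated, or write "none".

none

Target lambda = [April 12, April 14].
Intermediaries M with M overlapped-by lambda: none.
Union: none.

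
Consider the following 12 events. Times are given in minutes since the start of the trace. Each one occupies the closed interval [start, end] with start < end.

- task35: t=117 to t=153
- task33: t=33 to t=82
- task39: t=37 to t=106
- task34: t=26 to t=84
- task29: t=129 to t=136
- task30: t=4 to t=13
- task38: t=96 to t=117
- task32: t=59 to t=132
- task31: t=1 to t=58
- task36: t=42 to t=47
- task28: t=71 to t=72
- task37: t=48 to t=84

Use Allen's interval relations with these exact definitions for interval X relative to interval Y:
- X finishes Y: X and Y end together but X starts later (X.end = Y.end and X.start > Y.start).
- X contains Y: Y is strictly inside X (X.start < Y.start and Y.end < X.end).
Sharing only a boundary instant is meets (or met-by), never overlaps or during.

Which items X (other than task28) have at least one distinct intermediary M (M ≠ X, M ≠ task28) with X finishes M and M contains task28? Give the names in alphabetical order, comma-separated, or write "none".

Target task28 = [t=71, t=72].
Intermediaries M with M contains task28: task32, task33, task34, task37, task39.
Via task32 — items with X finishes task32: none.
Via task33 — items with X finishes task33: none.
Via task34 — items with X finishes task34: task37.
Via task37 — items with X finishes task37: none.
Via task39 — items with X finishes task39: none.
Union: task37.

task37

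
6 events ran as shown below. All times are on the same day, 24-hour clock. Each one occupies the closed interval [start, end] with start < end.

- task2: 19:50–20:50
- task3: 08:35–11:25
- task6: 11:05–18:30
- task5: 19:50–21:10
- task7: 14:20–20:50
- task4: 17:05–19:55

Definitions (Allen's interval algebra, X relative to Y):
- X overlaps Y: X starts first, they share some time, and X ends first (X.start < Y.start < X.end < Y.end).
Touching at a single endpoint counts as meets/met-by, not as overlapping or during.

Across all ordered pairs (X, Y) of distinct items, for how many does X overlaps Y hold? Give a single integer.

Checking all 30 ordered pairs for relation 'overlaps'; matching pairs in alphabetical order:
(task3, task6): task3 overlaps task6 ✓
(task4, task2): task4 overlaps task2 ✓
(task4, task5): task4 overlaps task5 ✓
(task6, task4): task6 overlaps task4 ✓
(task6, task7): task6 overlaps task7 ✓
(task7, task5): task7 overlaps task5 ✓
Count: 6.

6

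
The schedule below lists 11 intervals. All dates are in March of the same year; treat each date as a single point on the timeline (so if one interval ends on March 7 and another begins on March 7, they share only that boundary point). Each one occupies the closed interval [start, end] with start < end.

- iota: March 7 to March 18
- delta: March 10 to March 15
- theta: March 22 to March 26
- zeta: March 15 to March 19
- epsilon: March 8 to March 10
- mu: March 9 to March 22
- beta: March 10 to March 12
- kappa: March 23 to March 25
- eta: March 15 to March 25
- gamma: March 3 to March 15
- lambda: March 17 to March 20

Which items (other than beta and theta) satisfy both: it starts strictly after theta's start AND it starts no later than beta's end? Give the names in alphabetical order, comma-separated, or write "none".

none

Conditions: its start is strictly after theta's start (X.start > March 22) AND its start is no later than beta's end (X.start <= March 12).
delta: start March 10 > March 22? ✗; start March 10 <= March 12? ✓ → no.
epsilon: start March 8 > March 22? ✗; start March 8 <= March 12? ✓ → no.
eta: start March 15 > March 22? ✗; start March 15 <= March 12? ✗ → no.
gamma: start March 3 > March 22? ✗; start March 3 <= March 12? ✓ → no.
iota: start March 7 > March 22? ✗; start March 7 <= March 12? ✓ → no.
kappa: start March 23 > March 22? ✓; start March 23 <= March 12? ✗ → no.
lambda: start March 17 > March 22? ✗; start March 17 <= March 12? ✗ → no.
mu: start March 9 > March 22? ✗; start March 9 <= March 12? ✓ → no.
zeta: start March 15 > March 22? ✗; start March 15 <= March 12? ✗ → no.
Result: none.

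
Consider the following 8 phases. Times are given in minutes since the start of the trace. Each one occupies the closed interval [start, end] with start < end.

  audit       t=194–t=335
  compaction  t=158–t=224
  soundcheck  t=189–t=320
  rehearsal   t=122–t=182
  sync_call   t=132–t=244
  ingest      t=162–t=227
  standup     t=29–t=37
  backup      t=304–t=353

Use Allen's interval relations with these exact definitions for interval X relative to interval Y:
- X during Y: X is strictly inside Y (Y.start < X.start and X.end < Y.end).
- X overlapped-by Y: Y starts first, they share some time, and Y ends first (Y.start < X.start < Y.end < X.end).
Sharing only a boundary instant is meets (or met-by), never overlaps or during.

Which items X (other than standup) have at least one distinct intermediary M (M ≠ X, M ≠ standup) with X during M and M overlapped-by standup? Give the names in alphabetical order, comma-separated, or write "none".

none

Target standup = [t=29, t=37].
Intermediaries M with M overlapped-by standup: none.
Union: none.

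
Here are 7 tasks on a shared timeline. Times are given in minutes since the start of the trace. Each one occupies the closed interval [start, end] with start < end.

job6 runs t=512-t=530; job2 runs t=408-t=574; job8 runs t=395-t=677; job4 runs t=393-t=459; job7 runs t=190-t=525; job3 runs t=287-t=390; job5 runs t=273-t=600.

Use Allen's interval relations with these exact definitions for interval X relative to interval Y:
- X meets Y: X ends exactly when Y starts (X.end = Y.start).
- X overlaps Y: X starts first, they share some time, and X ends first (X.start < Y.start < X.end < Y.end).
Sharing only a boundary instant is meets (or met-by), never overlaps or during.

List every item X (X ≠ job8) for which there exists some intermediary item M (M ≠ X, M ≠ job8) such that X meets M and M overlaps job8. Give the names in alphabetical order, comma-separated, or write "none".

Target job8 = [t=395, t=677].
Intermediaries M with M overlaps job8: job4, job5, job7.
Via job4 — items with X meets job4: none.
Via job5 — items with X meets job5: none.
Via job7 — items with X meets job7: none.
Union: none.

none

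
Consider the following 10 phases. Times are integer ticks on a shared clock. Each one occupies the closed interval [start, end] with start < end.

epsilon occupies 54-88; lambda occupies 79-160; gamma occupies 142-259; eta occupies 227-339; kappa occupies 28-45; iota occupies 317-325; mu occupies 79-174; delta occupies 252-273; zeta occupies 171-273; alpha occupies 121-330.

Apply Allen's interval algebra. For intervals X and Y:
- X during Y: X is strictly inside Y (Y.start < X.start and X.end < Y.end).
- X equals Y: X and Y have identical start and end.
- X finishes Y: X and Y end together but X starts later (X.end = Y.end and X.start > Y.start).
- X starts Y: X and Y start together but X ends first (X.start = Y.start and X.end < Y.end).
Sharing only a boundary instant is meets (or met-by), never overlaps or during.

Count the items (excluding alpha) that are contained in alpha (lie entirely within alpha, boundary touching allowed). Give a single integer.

4

Target alpha = [121, 330].
delta [252, 273] → during → counts.
epsilon [54, 88] → before → no.
eta [227, 339] → overlapped-by → no.
gamma [142, 259] → during → counts.
iota [317, 325] → during → counts.
kappa [28, 45] → before → no.
lambda [79, 160] → overlaps → no.
mu [79, 174] → overlaps → no.
zeta [171, 273] → during → counts.
Total: 4.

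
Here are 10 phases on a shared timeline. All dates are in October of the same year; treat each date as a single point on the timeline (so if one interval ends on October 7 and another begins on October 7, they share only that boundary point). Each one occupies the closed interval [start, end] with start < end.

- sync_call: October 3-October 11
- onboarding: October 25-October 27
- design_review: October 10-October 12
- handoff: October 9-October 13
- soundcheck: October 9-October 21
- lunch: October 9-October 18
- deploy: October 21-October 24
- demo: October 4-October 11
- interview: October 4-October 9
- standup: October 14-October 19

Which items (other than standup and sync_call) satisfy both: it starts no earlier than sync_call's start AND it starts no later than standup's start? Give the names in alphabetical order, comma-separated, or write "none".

demo, design_review, handoff, interview, lunch, soundcheck

Conditions: its start is no earlier than sync_call's start (X.start >= October 3) AND its start is no later than standup's start (X.start <= October 14).
demo: start October 4 >= October 3? ✓; start October 4 <= October 14? ✓ → yes.
deploy: start October 21 >= October 3? ✓; start October 21 <= October 14? ✗ → no.
design_review: start October 10 >= October 3? ✓; start October 10 <= October 14? ✓ → yes.
handoff: start October 9 >= October 3? ✓; start October 9 <= October 14? ✓ → yes.
interview: start October 4 >= October 3? ✓; start October 4 <= October 14? ✓ → yes.
lunch: start October 9 >= October 3? ✓; start October 9 <= October 14? ✓ → yes.
onboarding: start October 25 >= October 3? ✓; start October 25 <= October 14? ✗ → no.
soundcheck: start October 9 >= October 3? ✓; start October 9 <= October 14? ✓ → yes.
Result: demo, design_review, handoff, interview, lunch, soundcheck.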